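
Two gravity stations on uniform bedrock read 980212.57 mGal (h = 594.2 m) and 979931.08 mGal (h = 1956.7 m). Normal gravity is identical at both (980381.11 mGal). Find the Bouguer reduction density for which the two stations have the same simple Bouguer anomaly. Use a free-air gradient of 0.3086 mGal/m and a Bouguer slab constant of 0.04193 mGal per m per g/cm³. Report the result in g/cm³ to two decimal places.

2.43

Δg_obs = 979931.08 − 980212.57 = -281.49 mGal over Δh = 1956.7 − 594.2 = 1362.5 m
Equal Bouguer anomalies ⇒ Δg_obs + (0.3086 − 0.04193ρ)·Δh = 0
0.3086 − 0.04193ρ = −Δg_obs/Δh = 0.20660
ρ = (0.3086 − 0.20660) / 0.04193 = 2.43 g/cm³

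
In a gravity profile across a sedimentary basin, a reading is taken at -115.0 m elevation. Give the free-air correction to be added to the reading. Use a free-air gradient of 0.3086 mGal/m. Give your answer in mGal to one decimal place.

Free-air correction = 0.3086 × -115.0 = -35.5 mGal

-35.5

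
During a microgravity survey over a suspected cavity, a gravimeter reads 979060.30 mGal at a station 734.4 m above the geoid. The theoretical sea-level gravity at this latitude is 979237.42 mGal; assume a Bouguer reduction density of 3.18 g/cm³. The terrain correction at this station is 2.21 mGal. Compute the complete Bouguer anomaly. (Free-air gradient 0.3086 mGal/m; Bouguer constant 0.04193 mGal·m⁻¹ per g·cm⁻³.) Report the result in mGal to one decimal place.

-46.2

Free-air correction = 0.3086 × 734.4 = 226.64 mGal
Free-air anomaly = 979060.30 − 979237.42 + (226.64) = 49.52 mGal
Bouguer slab correction = 0.04193 × 3.18 × 734.4 = 97.92 mGal
Simple Bouguer anomaly = 49.52 − (97.92) = -48.40 mGal
Complete Bouguer anomaly = -48.40 + 2.21 = -46.19 mGal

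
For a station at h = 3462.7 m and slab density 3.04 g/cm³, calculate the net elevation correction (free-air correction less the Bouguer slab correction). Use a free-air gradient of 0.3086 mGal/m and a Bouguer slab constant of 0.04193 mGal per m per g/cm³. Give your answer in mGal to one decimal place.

Combined gradient = 0.3086 − 0.04193 × 3.04 = 0.1811328 mGal/m
Combined elevation correction = 0.1811328 × 3462.7 = 627.2 mGal

627.2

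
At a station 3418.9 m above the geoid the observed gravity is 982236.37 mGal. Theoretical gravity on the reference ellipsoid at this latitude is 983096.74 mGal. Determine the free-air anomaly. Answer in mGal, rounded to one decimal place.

Free-air correction = 0.3086 × 3418.9 = 1055.07 mGal
Free-air anomaly = 982236.37 − 983096.74 + (1055.07) = 194.70 mGal

194.7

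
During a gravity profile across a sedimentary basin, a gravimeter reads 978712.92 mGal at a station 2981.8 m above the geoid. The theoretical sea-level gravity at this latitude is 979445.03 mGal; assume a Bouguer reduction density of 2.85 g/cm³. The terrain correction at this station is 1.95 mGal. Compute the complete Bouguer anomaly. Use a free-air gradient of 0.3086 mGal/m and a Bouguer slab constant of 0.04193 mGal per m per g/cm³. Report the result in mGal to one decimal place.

Free-air correction = 0.3086 × 2981.8 = 920.18 mGal
Free-air anomaly = 978712.92 − 979445.03 + (920.18) = 188.07 mGal
Bouguer slab correction = 0.04193 × 2.85 × 2981.8 = 356.33 mGal
Simple Bouguer anomaly = 188.07 − (356.33) = -168.26 mGal
Complete Bouguer anomaly = -168.26 + 1.95 = -166.31 mGal

-166.3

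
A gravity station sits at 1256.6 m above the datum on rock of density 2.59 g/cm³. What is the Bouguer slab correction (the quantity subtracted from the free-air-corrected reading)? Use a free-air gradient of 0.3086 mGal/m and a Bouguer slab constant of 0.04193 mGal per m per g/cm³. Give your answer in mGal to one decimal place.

Bouguer slab correction = 0.04193 × 2.59 × 1256.6 = 136.5 mGal

136.5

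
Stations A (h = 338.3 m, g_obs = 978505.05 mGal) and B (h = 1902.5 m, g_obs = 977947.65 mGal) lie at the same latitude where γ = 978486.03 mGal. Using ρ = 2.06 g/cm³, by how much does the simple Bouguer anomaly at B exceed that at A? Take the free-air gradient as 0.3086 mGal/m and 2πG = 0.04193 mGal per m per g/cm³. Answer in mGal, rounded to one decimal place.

Δg_SB(A) = 978505.05 − 978486.03 + 0.3086×338.3 − 0.04193×2.06×338.3 = 94.20 mGal
Δg_SB(B) = 977947.65 − 978486.03 + 0.3086×1902.5 − 0.04193×2.06×1902.5 = -115.60 mGal
Difference = -115.60 − (94.20) = -209.80 mGal

-209.8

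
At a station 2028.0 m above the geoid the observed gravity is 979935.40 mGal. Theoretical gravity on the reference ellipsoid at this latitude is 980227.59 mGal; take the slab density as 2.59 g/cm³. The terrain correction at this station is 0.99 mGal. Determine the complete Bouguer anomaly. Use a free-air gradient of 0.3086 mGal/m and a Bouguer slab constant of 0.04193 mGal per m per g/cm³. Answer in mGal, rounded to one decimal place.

114.4

Free-air correction = 0.3086 × 2028.0 = 625.84 mGal
Free-air anomaly = 979935.40 − 980227.59 + (625.84) = 333.65 mGal
Bouguer slab correction = 0.04193 × 2.59 × 2028.0 = 220.24 mGal
Simple Bouguer anomaly = 333.65 − (220.24) = 113.41 mGal
Complete Bouguer anomaly = 113.41 + 0.99 = 114.40 mGal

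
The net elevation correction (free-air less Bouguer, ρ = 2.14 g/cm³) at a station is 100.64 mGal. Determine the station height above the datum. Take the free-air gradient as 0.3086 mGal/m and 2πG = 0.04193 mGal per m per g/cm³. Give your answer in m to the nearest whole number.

460

Combined gradient = 0.3086 − 0.04193 × 2.14 = 0.2188698 mGal/m
h = 100.64 / 0.2188698 = 459.82 m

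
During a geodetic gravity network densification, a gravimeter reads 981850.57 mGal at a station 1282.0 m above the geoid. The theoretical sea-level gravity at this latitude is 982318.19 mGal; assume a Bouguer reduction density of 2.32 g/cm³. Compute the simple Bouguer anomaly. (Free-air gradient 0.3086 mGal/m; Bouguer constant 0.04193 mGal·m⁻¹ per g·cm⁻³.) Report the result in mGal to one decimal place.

-196.7

Free-air correction = 0.3086 × 1282.0 = 395.63 mGal
Free-air anomaly = 981850.57 − 982318.19 + (395.63) = -71.99 mGal
Bouguer slab correction = 0.04193 × 2.32 × 1282.0 = 124.71 mGal
Simple Bouguer anomaly = -71.99 − (124.71) = -196.70 mGal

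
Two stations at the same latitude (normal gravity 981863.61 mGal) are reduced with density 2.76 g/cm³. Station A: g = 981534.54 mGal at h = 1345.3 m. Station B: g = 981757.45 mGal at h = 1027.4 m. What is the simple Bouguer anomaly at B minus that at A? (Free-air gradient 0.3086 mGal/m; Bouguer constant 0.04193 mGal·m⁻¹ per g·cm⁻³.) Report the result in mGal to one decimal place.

Δg_SB(A) = 981534.54 − 981863.61 + 0.3086×1345.3 − 0.04193×2.76×1345.3 = -69.60 mGal
Δg_SB(B) = 981757.45 − 981863.61 + 0.3086×1027.4 − 0.04193×2.76×1027.4 = 92.00 mGal
Difference = 92.00 − (-69.60) = 161.60 mGal

161.6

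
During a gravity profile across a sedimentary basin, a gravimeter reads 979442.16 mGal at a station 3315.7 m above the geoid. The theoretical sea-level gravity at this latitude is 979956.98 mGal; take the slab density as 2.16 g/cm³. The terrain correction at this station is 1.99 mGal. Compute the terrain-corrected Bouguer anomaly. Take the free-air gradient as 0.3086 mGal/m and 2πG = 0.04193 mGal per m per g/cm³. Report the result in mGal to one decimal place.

210.1

Free-air correction = 0.3086 × 3315.7 = 1023.23 mGal
Free-air anomaly = 979442.16 − 979956.98 + (1023.23) = 508.41 mGal
Bouguer slab correction = 0.04193 × 2.16 × 3315.7 = 300.30 mGal
Simple Bouguer anomaly = 508.41 − (300.30) = 208.11 mGal
Complete Bouguer anomaly = 208.11 + 1.99 = 210.10 mGal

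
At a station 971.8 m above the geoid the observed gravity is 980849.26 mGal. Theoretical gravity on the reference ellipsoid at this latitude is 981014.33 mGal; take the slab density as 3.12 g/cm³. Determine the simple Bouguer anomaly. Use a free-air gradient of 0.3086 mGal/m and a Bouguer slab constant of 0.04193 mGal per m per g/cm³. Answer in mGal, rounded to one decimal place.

Free-air correction = 0.3086 × 971.8 = 299.90 mGal
Free-air anomaly = 980849.26 − 981014.33 + (299.90) = 134.83 mGal
Bouguer slab correction = 0.04193 × 3.12 × 971.8 = 127.13 mGal
Simple Bouguer anomaly = 134.83 − (127.13) = 7.70 mGal

7.7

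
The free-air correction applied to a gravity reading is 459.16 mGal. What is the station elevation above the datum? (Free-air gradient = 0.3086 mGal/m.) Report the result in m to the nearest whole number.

1488

h = 459.16 / 0.3086 = 1487.88 m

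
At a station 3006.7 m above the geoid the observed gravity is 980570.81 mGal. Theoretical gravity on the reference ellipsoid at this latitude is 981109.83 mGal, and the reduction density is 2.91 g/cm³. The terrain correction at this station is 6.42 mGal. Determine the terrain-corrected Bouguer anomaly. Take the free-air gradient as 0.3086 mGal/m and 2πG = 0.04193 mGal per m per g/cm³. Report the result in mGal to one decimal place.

Free-air correction = 0.3086 × 3006.7 = 927.87 mGal
Free-air anomaly = 980570.81 − 981109.83 + (927.87) = 388.85 mGal
Bouguer slab correction = 0.04193 × 2.91 × 3006.7 = 366.87 mGal
Simple Bouguer anomaly = 388.85 − (366.87) = 21.98 mGal
Complete Bouguer anomaly = 21.98 + 6.42 = 28.40 mGal

28.4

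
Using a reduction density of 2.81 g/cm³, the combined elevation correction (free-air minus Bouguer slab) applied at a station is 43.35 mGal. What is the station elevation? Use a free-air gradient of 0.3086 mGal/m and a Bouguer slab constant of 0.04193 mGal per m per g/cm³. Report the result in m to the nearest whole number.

Combined gradient = 0.3086 − 0.04193 × 2.81 = 0.1907767 mGal/m
h = 43.35 / 0.1907767 = 227.23 m

227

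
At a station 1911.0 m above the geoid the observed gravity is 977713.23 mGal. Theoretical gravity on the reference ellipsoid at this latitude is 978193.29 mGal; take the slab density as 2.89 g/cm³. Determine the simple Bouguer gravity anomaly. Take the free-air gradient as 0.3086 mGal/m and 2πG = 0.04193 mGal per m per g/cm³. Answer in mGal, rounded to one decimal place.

Free-air correction = 0.3086 × 1911.0 = 589.73 mGal
Free-air anomaly = 977713.23 − 978193.29 + (589.73) = 109.67 mGal
Bouguer slab correction = 0.04193 × 2.89 × 1911.0 = 231.57 mGal
Simple Bouguer anomaly = 109.67 − (231.57) = -121.90 mGal

-121.9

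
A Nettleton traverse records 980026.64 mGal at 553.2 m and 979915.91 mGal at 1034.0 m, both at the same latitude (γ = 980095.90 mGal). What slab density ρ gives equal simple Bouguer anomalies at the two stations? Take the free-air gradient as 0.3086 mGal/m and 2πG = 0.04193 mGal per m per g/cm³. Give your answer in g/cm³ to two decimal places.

1.87

Δg_obs = 979915.91 − 980026.64 = -110.73 mGal over Δh = 1034.0 − 553.2 = 480.8 m
Equal Bouguer anomalies ⇒ Δg_obs + (0.3086 − 0.04193ρ)·Δh = 0
0.3086 − 0.04193ρ = −Δg_obs/Δh = 0.23030
ρ = (0.3086 − 0.23030) / 0.04193 = 1.87 g/cm³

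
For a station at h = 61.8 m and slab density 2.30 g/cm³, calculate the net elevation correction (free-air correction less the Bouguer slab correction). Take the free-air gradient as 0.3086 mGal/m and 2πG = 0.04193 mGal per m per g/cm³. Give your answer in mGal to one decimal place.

Combined gradient = 0.3086 − 0.04193 × 2.30 = 0.2121610 mGal/m
Combined elevation correction = 0.2121610 × 61.8 = 13.1 mGal

13.1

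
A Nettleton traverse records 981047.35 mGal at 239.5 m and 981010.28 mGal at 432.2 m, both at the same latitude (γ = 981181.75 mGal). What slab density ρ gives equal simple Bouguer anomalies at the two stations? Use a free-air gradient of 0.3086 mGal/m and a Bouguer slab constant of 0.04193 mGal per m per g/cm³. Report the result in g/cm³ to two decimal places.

Δg_obs = 981010.28 − 981047.35 = -37.07 mGal over Δh = 432.2 − 239.5 = 192.7 m
Equal Bouguer anomalies ⇒ Δg_obs + (0.3086 − 0.04193ρ)·Δh = 0
0.3086 − 0.04193ρ = −Δg_obs/Δh = 0.19237
ρ = (0.3086 − 0.19237) / 0.04193 = 2.77 g/cm³

2.77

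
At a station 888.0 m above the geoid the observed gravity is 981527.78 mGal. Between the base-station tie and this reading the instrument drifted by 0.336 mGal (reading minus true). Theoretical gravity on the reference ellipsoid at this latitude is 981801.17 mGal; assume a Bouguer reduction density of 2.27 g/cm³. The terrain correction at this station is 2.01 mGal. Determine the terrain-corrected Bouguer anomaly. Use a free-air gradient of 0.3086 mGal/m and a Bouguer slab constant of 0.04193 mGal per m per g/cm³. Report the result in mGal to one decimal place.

Drift-corrected reading = 981527.78 − (0.336) = 981527.444 mGal
Free-air correction = 0.3086 × 888.0 = 274.04 mGal
Free-air anomaly = 981527.444 − 981801.17 + (274.04) = 0.314 mGal
Bouguer slab correction = 0.04193 × 2.27 × 888.0 = 84.52 mGal
Simple Bouguer anomaly = 0.314 − (84.52) = -84.206 mGal
Complete Bouguer anomaly = -84.206 + 2.01 = -82.196 mGal

-82.2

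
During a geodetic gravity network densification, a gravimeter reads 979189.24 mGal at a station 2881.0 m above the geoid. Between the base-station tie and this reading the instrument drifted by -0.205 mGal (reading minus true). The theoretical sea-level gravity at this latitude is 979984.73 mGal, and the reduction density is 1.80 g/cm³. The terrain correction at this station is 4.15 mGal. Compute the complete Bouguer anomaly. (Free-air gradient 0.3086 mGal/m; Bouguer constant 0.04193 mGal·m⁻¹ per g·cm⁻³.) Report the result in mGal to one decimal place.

Drift-corrected reading = 979189.24 − (-0.205) = 979189.445 mGal
Free-air correction = 0.3086 × 2881.0 = 889.08 mGal
Free-air anomaly = 979189.445 − 979984.73 + (889.08) = 93.795 mGal
Bouguer slab correction = 0.04193 × 1.80 × 2881.0 = 217.44 mGal
Simple Bouguer anomaly = 93.795 − (217.44) = -123.645 mGal
Complete Bouguer anomaly = -123.645 + 4.15 = -119.495 mGal

-119.5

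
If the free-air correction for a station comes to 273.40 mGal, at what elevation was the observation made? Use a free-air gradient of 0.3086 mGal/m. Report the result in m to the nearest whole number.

h = 273.40 / 0.3086 = 885.94 m

886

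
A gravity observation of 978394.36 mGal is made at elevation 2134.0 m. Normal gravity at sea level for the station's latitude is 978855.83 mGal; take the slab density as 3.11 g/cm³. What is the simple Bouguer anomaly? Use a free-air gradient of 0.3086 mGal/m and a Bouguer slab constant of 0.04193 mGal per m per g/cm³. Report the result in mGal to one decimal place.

-81.2

Free-air correction = 0.3086 × 2134.0 = 658.55 mGal
Free-air anomaly = 978394.36 − 978855.83 + (658.55) = 197.08 mGal
Bouguer slab correction = 0.04193 × 3.11 × 2134.0 = 278.28 mGal
Simple Bouguer anomaly = 197.08 − (278.28) = -81.20 mGal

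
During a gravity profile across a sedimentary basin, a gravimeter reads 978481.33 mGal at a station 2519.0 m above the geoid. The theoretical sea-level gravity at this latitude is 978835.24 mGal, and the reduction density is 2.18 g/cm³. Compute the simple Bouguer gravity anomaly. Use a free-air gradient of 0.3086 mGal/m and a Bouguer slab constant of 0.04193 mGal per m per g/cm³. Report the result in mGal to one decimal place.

Free-air correction = 0.3086 × 2519.0 = 777.36 mGal
Free-air anomaly = 978481.33 − 978835.24 + (777.36) = 423.45 mGal
Bouguer slab correction = 0.04193 × 2.18 × 2519.0 = 230.26 mGal
Simple Bouguer anomaly = 423.45 − (230.26) = 193.19 mGal

193.2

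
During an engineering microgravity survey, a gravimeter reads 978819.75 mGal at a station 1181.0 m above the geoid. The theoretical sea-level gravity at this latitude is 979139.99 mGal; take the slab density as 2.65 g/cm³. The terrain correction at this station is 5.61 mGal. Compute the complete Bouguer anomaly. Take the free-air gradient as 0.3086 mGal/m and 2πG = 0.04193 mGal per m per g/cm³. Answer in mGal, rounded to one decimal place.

Free-air correction = 0.3086 × 1181.0 = 364.46 mGal
Free-air anomaly = 978819.75 − 979139.99 + (364.46) = 44.22 mGal
Bouguer slab correction = 0.04193 × 2.65 × 1181.0 = 131.23 mGal
Simple Bouguer anomaly = 44.22 − (131.23) = -87.01 mGal
Complete Bouguer anomaly = -87.01 + 5.61 = -81.40 mGal

-81.4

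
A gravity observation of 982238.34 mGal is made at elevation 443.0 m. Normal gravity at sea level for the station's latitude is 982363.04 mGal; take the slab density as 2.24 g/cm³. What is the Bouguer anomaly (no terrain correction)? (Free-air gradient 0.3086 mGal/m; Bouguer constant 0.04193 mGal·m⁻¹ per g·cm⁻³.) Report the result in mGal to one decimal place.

-29.6

Free-air correction = 0.3086 × 443.0 = 136.71 mGal
Free-air anomaly = 982238.34 − 982363.04 + (136.71) = 12.01 mGal
Bouguer slab correction = 0.04193 × 2.24 × 443.0 = 41.61 mGal
Simple Bouguer anomaly = 12.01 − (41.61) = -29.60 mGal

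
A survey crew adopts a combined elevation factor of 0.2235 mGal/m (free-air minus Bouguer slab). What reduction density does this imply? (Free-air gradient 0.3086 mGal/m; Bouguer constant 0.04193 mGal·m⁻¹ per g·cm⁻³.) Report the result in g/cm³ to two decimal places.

0.2235 = 0.3086 − 0.04193 × ρ
ρ = (0.3086 − 0.2235) / 0.04193 = 2.03 g/cm³

2.03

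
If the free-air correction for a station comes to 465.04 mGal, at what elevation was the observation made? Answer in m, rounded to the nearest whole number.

1507

h = 465.04 / 0.3086 = 1506.93 m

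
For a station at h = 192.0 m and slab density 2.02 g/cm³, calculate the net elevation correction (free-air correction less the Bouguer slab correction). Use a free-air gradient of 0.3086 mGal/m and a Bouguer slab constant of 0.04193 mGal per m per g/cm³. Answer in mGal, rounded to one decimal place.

Combined gradient = 0.3086 − 0.04193 × 2.02 = 0.2239014 mGal/m
Combined elevation correction = 0.2239014 × 192.0 = 43.0 mGal

43.0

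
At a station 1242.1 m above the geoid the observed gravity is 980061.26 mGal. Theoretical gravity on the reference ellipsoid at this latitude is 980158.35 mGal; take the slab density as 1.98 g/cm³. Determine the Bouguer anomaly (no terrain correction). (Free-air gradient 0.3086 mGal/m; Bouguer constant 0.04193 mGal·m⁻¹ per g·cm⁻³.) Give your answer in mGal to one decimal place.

183.1

Free-air correction = 0.3086 × 1242.1 = 383.31 mGal
Free-air anomaly = 980061.26 − 980158.35 + (383.31) = 286.22 mGal
Bouguer slab correction = 0.04193 × 1.98 × 1242.1 = 103.12 mGal
Simple Bouguer anomaly = 286.22 − (103.12) = 183.10 mGal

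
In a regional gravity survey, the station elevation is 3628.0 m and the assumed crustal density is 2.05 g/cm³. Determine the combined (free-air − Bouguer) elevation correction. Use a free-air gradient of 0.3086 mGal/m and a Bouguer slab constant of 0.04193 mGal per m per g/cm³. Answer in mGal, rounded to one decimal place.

Combined gradient = 0.3086 − 0.04193 × 2.05 = 0.2226435 mGal/m
Combined elevation correction = 0.2226435 × 3628.0 = 807.8 mGal

807.8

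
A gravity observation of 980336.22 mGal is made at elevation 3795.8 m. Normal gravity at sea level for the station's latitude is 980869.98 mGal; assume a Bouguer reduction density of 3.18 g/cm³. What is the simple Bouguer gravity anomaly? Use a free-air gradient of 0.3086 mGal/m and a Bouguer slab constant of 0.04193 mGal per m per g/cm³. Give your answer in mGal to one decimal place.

131.5

Free-air correction = 0.3086 × 3795.8 = 1171.38 mGal
Free-air anomaly = 980336.22 − 980869.98 + (1171.38) = 637.62 mGal
Bouguer slab correction = 0.04193 × 3.18 × 3795.8 = 506.12 mGal
Simple Bouguer anomaly = 637.62 − (506.12) = 131.50 mGal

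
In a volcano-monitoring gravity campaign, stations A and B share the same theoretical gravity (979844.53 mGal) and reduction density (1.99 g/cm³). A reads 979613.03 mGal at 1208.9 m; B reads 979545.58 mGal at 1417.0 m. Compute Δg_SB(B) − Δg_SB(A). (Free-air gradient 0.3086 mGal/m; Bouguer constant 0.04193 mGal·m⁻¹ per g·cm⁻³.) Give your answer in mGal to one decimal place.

-20.6

Δg_SB(A) = 979613.03 − 979844.53 + 0.3086×1208.9 − 0.04193×1.99×1208.9 = 40.70 mGal
Δg_SB(B) = 979545.58 − 979844.53 + 0.3086×1417.0 − 0.04193×1.99×1417.0 = 20.10 mGal
Difference = 20.10 − (40.70) = -20.60 mGal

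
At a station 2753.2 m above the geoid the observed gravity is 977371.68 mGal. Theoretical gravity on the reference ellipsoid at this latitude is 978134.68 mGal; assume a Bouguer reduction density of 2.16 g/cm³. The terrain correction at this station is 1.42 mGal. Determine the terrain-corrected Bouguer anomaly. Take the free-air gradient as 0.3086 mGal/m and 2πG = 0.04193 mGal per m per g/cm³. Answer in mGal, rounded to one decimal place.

-161.3

Free-air correction = 0.3086 × 2753.2 = 849.64 mGal
Free-air anomaly = 977371.68 − 978134.68 + (849.64) = 86.64 mGal
Bouguer slab correction = 0.04193 × 2.16 × 2753.2 = 249.35 mGal
Simple Bouguer anomaly = 86.64 − (249.35) = -162.71 mGal
Complete Bouguer anomaly = -162.71 + 1.42 = -161.29 mGal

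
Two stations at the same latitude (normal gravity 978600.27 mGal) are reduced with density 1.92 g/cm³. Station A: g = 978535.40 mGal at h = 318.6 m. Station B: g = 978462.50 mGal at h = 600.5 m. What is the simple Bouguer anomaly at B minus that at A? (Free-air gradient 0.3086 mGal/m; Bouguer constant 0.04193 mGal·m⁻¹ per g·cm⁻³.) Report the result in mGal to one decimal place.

-8.6

Δg_SB(A) = 978535.40 − 978600.27 + 0.3086×318.6 − 0.04193×1.92×318.6 = 7.80 mGal
Δg_SB(B) = 978462.50 − 978600.27 + 0.3086×600.5 − 0.04193×1.92×600.5 = -0.80 mGal
Difference = -0.80 − (7.80) = -8.60 mGal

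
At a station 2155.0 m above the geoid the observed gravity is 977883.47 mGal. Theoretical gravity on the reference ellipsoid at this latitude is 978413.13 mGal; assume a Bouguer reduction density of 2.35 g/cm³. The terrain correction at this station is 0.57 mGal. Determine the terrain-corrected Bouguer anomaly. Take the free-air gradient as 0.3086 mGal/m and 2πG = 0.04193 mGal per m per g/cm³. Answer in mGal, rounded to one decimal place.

Free-air correction = 0.3086 × 2155.0 = 665.03 mGal
Free-air anomaly = 977883.47 − 978413.13 + (665.03) = 135.37 mGal
Bouguer slab correction = 0.04193 × 2.35 × 2155.0 = 212.34 mGal
Simple Bouguer anomaly = 135.37 − (212.34) = -76.97 mGal
Complete Bouguer anomaly = -76.97 + 0.57 = -76.40 mGal

-76.4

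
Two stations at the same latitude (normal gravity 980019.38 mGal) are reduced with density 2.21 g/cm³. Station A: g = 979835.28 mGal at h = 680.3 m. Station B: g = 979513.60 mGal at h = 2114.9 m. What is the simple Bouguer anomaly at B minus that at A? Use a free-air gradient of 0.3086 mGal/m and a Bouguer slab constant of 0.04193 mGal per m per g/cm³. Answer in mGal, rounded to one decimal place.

-11.9

Δg_SB(A) = 979835.28 − 980019.38 + 0.3086×680.3 − 0.04193×2.21×680.3 = -37.20 mGal
Δg_SB(B) = 979513.60 − 980019.38 + 0.3086×2114.9 − 0.04193×2.21×2114.9 = -49.10 mGal
Difference = -49.10 − (-37.20) = -11.90 mGal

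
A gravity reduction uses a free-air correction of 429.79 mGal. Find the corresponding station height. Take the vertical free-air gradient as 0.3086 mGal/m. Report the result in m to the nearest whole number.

h = 429.79 / 0.3086 = 1392.71 m

1393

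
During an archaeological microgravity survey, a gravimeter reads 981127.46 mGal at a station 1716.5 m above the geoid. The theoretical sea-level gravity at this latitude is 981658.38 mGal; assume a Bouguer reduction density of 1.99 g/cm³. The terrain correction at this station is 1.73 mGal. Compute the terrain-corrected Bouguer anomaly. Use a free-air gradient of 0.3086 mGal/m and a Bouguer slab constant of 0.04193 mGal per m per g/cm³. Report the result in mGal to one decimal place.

-142.7

Free-air correction = 0.3086 × 1716.5 = 529.71 mGal
Free-air anomaly = 981127.46 − 981658.38 + (529.71) = -1.21 mGal
Bouguer slab correction = 0.04193 × 1.99 × 1716.5 = 143.23 mGal
Simple Bouguer anomaly = -1.21 − (143.23) = -144.44 mGal
Complete Bouguer anomaly = -144.44 + 1.73 = -142.71 mGal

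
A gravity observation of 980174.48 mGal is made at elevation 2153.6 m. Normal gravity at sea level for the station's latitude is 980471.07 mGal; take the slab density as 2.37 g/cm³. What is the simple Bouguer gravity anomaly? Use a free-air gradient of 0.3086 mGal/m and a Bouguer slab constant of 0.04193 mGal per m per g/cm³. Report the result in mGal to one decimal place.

154.0

Free-air correction = 0.3086 × 2153.6 = 664.60 mGal
Free-air anomaly = 980174.48 − 980471.07 + (664.60) = 368.01 mGal
Bouguer slab correction = 0.04193 × 2.37 × 2153.6 = 214.01 mGal
Simple Bouguer anomaly = 368.01 − (214.01) = 154.00 mGal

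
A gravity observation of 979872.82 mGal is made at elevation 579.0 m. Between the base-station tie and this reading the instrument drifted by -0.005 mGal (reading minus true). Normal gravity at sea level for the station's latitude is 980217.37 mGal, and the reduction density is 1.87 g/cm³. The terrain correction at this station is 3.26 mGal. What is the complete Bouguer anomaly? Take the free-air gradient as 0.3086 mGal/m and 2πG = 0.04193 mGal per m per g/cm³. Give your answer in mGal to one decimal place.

Drift-corrected reading = 979872.82 − (-0.005) = 979872.825 mGal
Free-air correction = 0.3086 × 579.0 = 178.68 mGal
Free-air anomaly = 979872.825 − 980217.37 + (178.68) = -165.865 mGal
Bouguer slab correction = 0.04193 × 1.87 × 579.0 = 45.40 mGal
Simple Bouguer anomaly = -165.865 − (45.40) = -211.265 mGal
Complete Bouguer anomaly = -211.265 + 3.26 = -208.005 mGal

-208.0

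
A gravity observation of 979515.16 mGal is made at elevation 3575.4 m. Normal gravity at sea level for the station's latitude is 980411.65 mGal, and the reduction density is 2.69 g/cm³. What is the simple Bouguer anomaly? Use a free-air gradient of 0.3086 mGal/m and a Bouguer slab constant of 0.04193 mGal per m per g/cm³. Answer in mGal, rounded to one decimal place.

-196.4

Free-air correction = 0.3086 × 3575.4 = 1103.37 mGal
Free-air anomaly = 979515.16 − 980411.65 + (1103.37) = 206.88 mGal
Bouguer slab correction = 0.04193 × 2.69 × 3575.4 = 403.28 mGal
Simple Bouguer anomaly = 206.88 − (403.28) = -196.40 mGal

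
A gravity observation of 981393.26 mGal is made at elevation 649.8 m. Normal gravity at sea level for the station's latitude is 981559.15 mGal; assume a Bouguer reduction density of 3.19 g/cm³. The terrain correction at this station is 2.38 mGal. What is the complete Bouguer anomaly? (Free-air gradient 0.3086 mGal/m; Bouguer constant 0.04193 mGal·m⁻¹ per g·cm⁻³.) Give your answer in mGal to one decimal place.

Free-air correction = 0.3086 × 649.8 = 200.53 mGal
Free-air anomaly = 981393.26 − 981559.15 + (200.53) = 34.64 mGal
Bouguer slab correction = 0.04193 × 3.19 × 649.8 = 86.92 mGal
Simple Bouguer anomaly = 34.64 − (86.92) = -52.28 mGal
Complete Bouguer anomaly = -52.28 + 2.38 = -49.90 mGal

-49.9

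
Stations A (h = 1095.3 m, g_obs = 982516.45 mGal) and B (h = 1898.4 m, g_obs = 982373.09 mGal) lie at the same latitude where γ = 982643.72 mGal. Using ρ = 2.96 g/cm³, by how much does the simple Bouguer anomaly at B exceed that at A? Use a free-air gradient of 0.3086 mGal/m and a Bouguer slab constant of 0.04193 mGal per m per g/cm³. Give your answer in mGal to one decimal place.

Δg_SB(A) = 982516.45 − 982643.72 + 0.3086×1095.3 − 0.04193×2.96×1095.3 = 74.80 mGal
Δg_SB(B) = 982373.09 − 982643.72 + 0.3086×1898.4 − 0.04193×2.96×1898.4 = 79.60 mGal
Difference = 79.60 − (74.80) = 4.80 mGal

4.8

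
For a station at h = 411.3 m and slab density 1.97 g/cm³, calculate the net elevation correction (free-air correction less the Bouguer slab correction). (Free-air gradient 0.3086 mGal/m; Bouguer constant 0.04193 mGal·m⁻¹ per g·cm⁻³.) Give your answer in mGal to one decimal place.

Combined gradient = 0.3086 − 0.04193 × 1.97 = 0.2259979 mGal/m
Combined elevation correction = 0.2259979 × 411.3 = 93.0 mGal

93.0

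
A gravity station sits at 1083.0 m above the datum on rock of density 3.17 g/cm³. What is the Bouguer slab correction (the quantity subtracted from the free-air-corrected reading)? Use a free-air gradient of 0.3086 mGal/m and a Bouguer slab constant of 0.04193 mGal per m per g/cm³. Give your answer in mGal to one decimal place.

144.0

Bouguer slab correction = 0.04193 × 3.17 × 1083.0 = 144.0 mGal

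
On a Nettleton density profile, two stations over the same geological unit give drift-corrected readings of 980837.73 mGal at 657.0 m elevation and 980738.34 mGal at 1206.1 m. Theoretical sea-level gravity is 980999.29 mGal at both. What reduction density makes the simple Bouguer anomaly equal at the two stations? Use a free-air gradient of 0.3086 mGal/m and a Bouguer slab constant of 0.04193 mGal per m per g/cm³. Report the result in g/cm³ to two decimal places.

Δg_obs = 980738.34 − 980837.73 = -99.39 mGal over Δh = 1206.1 − 657.0 = 549.1 m
Equal Bouguer anomalies ⇒ Δg_obs + (0.3086 − 0.04193ρ)·Δh = 0
0.3086 − 0.04193ρ = −Δg_obs/Δh = 0.18101
ρ = (0.3086 − 0.18101) / 0.04193 = 3.04 g/cm³

3.04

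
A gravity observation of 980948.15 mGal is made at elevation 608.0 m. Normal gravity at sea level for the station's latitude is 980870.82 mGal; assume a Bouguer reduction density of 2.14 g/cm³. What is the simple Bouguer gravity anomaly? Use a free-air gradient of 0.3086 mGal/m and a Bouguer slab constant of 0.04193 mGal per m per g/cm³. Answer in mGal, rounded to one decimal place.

210.4

Free-air correction = 0.3086 × 608.0 = 187.63 mGal
Free-air anomaly = 980948.15 − 980870.82 + (187.63) = 264.96 mGal
Bouguer slab correction = 0.04193 × 2.14 × 608.0 = 54.56 mGal
Simple Bouguer anomaly = 264.96 − (54.56) = 210.40 mGal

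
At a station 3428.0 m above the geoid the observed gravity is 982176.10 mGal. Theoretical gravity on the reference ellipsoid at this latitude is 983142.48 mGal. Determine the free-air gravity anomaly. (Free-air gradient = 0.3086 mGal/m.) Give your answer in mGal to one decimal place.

Free-air correction = 0.3086 × 3428.0 = 1057.88 mGal
Free-air anomaly = 982176.10 − 983142.48 + (1057.88) = 91.50 mGal

91.5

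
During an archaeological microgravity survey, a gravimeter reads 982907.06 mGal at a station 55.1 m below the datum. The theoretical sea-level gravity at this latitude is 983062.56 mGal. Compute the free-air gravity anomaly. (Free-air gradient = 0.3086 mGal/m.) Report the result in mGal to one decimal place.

-172.5

Free-air correction = 0.3086 × -55.1 = -17.00 mGal
Free-air anomaly = 982907.06 − 983062.56 + (-17.00) = -172.50 mGal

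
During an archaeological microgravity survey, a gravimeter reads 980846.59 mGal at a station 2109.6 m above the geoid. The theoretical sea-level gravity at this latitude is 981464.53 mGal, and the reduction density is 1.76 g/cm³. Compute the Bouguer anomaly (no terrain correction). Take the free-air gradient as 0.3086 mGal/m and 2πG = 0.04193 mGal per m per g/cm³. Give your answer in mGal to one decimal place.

-122.6

Free-air correction = 0.3086 × 2109.6 = 651.02 mGal
Free-air anomaly = 980846.59 − 981464.53 + (651.02) = 33.08 mGal
Bouguer slab correction = 0.04193 × 1.76 × 2109.6 = 155.68 mGal
Simple Bouguer anomaly = 33.08 − (155.68) = -122.60 mGal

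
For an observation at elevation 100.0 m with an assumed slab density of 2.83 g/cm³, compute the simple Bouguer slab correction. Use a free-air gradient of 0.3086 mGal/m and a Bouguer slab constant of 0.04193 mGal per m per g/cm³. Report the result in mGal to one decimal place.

Bouguer slab correction = 0.04193 × 2.83 × 100.0 = 11.9 mGal

11.9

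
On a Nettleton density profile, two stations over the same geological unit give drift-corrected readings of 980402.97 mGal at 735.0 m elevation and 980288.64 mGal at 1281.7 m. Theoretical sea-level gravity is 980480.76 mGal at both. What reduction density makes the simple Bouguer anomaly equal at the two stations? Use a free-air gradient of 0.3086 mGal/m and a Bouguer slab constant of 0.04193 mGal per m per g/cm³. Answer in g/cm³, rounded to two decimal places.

Δg_obs = 980288.64 − 980402.97 = -114.33 mGal over Δh = 1281.7 − 735.0 = 546.7 m
Equal Bouguer anomalies ⇒ Δg_obs + (0.3086 − 0.04193ρ)·Δh = 0
0.3086 − 0.04193ρ = −Δg_obs/Δh = 0.20913
ρ = (0.3086 − 0.20913) / 0.04193 = 2.37 g/cm³

2.37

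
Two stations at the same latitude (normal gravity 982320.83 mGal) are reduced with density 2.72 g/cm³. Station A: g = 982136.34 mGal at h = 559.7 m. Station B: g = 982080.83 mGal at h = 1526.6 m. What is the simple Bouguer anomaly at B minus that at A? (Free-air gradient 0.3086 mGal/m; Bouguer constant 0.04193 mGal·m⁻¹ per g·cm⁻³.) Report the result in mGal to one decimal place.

132.6

Δg_SB(A) = 982136.34 − 982320.83 + 0.3086×559.7 − 0.04193×2.72×559.7 = -75.60 mGal
Δg_SB(B) = 982080.83 − 982320.83 + 0.3086×1526.6 − 0.04193×2.72×1526.6 = 57.00 mGal
Difference = 57.00 − (-75.60) = 132.60 mGal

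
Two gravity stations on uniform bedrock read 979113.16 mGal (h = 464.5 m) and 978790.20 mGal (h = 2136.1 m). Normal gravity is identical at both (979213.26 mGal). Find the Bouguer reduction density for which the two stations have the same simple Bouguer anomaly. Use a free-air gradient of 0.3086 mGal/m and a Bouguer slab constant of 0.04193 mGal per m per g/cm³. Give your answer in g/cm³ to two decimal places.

2.75

Δg_obs = 978790.20 − 979113.16 = -322.96 mGal over Δh = 2136.1 − 464.5 = 1671.6 m
Equal Bouguer anomalies ⇒ Δg_obs + (0.3086 − 0.04193ρ)·Δh = 0
0.3086 − 0.04193ρ = −Δg_obs/Δh = 0.19320
ρ = (0.3086 − 0.19320) / 0.04193 = 2.75 g/cm³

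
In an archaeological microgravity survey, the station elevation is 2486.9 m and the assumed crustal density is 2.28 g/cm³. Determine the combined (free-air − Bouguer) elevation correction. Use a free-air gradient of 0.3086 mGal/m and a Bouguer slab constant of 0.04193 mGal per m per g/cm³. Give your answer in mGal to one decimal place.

529.7

Combined gradient = 0.3086 − 0.04193 × 2.28 = 0.2129996 mGal/m
Combined elevation correction = 0.2129996 × 2486.9 = 529.7 mGal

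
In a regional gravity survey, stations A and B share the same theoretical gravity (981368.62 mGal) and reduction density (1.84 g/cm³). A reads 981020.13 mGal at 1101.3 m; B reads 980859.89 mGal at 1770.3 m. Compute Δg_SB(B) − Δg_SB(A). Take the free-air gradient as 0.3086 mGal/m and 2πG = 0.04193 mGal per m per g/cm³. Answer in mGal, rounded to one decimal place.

Δg_SB(A) = 981020.13 − 981368.62 + 0.3086×1101.3 − 0.04193×1.84×1101.3 = -93.60 mGal
Δg_SB(B) = 980859.89 − 981368.62 + 0.3086×1770.3 − 0.04193×1.84×1770.3 = -99.00 mGal
Difference = -99.00 − (-93.60) = -5.40 mGal

-5.4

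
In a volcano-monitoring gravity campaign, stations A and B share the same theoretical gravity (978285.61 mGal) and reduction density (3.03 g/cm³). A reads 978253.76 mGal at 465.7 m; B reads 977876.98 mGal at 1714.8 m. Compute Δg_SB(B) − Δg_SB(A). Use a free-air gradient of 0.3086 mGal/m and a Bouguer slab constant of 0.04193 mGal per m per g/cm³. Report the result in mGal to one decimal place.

-150.0

Δg_SB(A) = 978253.76 − 978285.61 + 0.3086×465.7 − 0.04193×3.03×465.7 = 52.70 mGal
Δg_SB(B) = 977876.98 − 978285.61 + 0.3086×1714.8 − 0.04193×3.03×1714.8 = -97.30 mGal
Difference = -97.30 − (52.70) = -150.00 mGal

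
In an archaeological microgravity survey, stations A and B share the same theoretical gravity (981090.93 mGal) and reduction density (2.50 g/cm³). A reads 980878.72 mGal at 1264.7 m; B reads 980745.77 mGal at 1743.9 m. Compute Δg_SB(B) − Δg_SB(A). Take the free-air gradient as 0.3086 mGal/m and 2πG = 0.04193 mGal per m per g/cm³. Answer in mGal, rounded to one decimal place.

Δg_SB(A) = 980878.72 − 981090.93 + 0.3086×1264.7 − 0.04193×2.50×1264.7 = 45.50 mGal
Δg_SB(B) = 980745.77 − 981090.93 + 0.3086×1743.9 − 0.04193×2.50×1743.9 = 10.20 mGal
Difference = 10.20 − (45.50) = -35.30 mGal

-35.3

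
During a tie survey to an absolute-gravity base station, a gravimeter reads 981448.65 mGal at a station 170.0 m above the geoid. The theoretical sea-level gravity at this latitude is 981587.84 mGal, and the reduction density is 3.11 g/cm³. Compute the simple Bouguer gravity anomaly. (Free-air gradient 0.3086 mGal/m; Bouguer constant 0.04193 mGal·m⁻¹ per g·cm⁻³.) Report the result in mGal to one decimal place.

Free-air correction = 0.3086 × 170.0 = 52.46 mGal
Free-air anomaly = 981448.65 − 981587.84 + (52.46) = -86.73 mGal
Bouguer slab correction = 0.04193 × 3.11 × 170.0 = 22.17 mGal
Simple Bouguer anomaly = -86.73 − (22.17) = -108.90 mGal

-108.9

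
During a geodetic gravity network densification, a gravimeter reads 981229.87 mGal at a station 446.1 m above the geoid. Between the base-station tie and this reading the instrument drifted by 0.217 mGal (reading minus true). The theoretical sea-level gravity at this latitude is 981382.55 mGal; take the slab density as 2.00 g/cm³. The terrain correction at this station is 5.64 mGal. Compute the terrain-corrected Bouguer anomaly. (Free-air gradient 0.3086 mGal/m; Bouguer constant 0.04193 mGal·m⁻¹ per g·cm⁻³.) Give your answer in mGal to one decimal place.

-47.0

Drift-corrected reading = 981229.87 − (0.217) = 981229.653 mGal
Free-air correction = 0.3086 × 446.1 = 137.67 mGal
Free-air anomaly = 981229.653 − 981382.55 + (137.67) = -15.227 mGal
Bouguer slab correction = 0.04193 × 2.00 × 446.1 = 37.41 mGal
Simple Bouguer anomaly = -15.227 − (37.41) = -52.637 mGal
Complete Bouguer anomaly = -52.637 + 5.64 = -46.997 mGal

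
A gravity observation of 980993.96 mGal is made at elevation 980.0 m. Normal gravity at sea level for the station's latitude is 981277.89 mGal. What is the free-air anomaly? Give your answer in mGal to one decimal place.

18.5

Free-air correction = 0.3086 × 980.0 = 302.43 mGal
Free-air anomaly = 980993.96 − 981277.89 + (302.43) = 18.50 mGal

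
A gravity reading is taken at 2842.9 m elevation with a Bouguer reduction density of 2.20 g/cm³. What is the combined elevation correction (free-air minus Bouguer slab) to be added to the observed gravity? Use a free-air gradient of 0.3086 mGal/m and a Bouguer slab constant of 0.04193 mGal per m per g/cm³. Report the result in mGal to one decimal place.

Combined gradient = 0.3086 − 0.04193 × 2.20 = 0.2163540 mGal/m
Combined elevation correction = 0.2163540 × 2842.9 = 615.1 mGal

615.1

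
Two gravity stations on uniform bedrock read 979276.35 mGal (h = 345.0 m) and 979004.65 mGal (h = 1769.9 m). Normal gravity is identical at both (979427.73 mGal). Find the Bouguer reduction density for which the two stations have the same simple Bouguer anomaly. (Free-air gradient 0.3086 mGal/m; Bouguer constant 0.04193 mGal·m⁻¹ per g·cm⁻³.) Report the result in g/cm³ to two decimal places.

Δg_obs = 979004.65 − 979276.35 = -271.70 mGal over Δh = 1769.9 − 345.0 = 1424.9 m
Equal Bouguer anomalies ⇒ Δg_obs + (0.3086 − 0.04193ρ)·Δh = 0
0.3086 − 0.04193ρ = −Δg_obs/Δh = 0.19068
ρ = (0.3086 − 0.19068) / 0.04193 = 2.81 g/cm³

2.81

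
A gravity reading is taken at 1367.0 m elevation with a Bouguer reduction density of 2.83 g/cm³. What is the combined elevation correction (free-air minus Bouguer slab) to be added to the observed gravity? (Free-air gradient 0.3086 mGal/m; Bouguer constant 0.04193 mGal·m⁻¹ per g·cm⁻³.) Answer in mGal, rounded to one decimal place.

Combined gradient = 0.3086 − 0.04193 × 2.83 = 0.1899381 mGal/m
Combined elevation correction = 0.1899381 × 1367.0 = 259.6 mGal

259.6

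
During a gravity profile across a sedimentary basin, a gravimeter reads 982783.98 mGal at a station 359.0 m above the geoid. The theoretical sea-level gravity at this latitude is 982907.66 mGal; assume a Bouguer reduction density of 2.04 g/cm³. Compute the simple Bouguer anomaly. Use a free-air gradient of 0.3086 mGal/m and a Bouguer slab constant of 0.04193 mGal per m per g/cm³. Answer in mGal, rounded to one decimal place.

Free-air correction = 0.3086 × 359.0 = 110.79 mGal
Free-air anomaly = 982783.98 − 982907.66 + (110.79) = -12.89 mGal
Bouguer slab correction = 0.04193 × 2.04 × 359.0 = 30.71 mGal
Simple Bouguer anomaly = -12.89 − (30.71) = -43.60 mGal

-43.6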